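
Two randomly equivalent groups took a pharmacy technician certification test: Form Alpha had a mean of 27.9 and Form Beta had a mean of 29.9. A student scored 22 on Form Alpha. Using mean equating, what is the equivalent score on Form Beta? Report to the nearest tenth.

Mean equating: y = x + (M_Y − M_X) = 22 + (29.9 − 27.9) = 24.0

24.0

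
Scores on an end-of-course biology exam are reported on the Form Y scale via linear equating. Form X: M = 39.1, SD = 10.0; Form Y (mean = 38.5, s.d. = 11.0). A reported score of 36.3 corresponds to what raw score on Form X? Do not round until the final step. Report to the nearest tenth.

Invert y = (SD_Y/SD_X)(x − M_X) + M_Y:
x = (SD_X/SD_Y)(y − M_Y) + M_X = (10.0/11.0)(36.3 − 38.5) + 39.1
x = 0.909091 × -2.200 + 39.1 = 37.1

37.1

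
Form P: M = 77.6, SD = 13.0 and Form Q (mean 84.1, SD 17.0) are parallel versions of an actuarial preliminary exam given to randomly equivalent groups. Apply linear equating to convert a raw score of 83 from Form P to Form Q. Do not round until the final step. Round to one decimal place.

Linear equating: y = (SD_Y/SD_X)(x − M_X) + M_Y
y = (17.0/13.0)(83 − 77.6) + 84.1
y = 1.307692 × 5.4 + 84.1 = 7.0615 + 84.1 = 91.2

91.2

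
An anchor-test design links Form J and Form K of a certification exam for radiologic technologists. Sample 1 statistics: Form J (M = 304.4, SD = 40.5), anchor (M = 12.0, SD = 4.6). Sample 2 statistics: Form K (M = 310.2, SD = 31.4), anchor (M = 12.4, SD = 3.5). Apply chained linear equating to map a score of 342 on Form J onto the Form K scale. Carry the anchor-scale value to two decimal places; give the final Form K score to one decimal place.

344.9

Form J → anchor (Sample 1): v = (4.6/40.5)(342 − 304.4) + 12.0 = 16.27
anchor → Form K (Sample 2): y = (31.4/3.5)(16.27 − 12.4) + 310.2 = 344.9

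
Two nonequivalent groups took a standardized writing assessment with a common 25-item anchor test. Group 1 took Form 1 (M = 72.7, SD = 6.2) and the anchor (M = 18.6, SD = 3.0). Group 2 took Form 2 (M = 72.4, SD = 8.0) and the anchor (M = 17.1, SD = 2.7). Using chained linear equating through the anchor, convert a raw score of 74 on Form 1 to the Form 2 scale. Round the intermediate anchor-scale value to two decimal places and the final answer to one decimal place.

78.7

Form 1 → anchor (Group 1): v = (3.0/6.2)(74 − 72.7) + 18.6 = 19.23
anchor → Form 2 (Group 2): y = (8.0/2.7)(19.23 − 17.1) + 72.4 = 78.7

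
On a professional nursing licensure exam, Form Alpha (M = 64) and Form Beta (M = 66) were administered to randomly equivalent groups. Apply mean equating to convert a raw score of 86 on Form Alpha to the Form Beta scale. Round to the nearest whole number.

88

Mean equating: y = x + (M_Y − M_X) = 86 + (66 − 64) = 88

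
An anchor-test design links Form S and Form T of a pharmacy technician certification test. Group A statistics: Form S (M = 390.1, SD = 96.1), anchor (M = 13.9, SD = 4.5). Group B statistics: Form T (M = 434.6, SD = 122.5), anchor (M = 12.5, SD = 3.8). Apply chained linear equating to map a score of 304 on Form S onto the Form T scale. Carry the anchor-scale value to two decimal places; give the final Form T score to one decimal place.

349.8

Form S → anchor (Group A): v = (4.5/96.1)(304 − 390.1) + 13.9 = 9.87
anchor → Form T (Group B): y = (122.5/3.8)(9.87 − 12.5) + 434.6 = 349.8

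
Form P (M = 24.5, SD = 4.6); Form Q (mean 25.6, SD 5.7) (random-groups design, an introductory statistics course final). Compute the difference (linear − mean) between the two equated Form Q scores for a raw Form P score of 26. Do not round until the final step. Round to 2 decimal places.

0.36

Mean-equated: 26 + (25.6 − 24.5) = 27.10
Linear-equated: (5.7/4.6)(26 − 24.5) + 25.6 = 27.459
Difference = 27.459 − 27.10 = 0.36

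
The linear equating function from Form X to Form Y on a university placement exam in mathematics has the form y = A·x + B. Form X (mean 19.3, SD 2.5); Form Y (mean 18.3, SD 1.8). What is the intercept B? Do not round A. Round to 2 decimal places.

A = SD_Y / SD_X = 1.8 / 2.5 = 0.720000
B = M_Y − A·M_X = 18.3 − 0.720000 × 19.3 = 4.40

4.40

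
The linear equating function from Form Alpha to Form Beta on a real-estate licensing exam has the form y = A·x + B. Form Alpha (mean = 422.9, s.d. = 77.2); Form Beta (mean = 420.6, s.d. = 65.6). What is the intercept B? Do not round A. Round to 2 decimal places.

61.24

A = SD_Y / SD_X = 65.6 / 77.2 = 0.849741
B = M_Y − A·M_X = 420.6 − 0.849741 × 422.9 = 61.24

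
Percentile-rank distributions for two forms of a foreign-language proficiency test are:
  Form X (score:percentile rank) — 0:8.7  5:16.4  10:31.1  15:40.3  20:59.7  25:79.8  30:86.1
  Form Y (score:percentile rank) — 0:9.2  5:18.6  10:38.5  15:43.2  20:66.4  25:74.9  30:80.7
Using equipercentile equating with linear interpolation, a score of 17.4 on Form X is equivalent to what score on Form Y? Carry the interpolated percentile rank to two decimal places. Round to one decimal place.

PR of 17.4 on Form X: 40.3 + (17.4 − 15)/(20 − 15) × (59.7 − 40.3) = 49.61
On Form Y, PR 49.61 falls between score 15 (PR 43.2) and 20 (PR 66.4).
Interpolate: 15 + (49.61 − 43.2)/(66.4 − 43.2) × (20 − 15) = 16.4

16.4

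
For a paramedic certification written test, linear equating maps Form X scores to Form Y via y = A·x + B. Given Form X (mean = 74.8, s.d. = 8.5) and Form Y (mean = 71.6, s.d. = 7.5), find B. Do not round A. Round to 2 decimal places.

A = SD_Y / SD_X = 7.5 / 8.5 = 0.882353
B = M_Y − A·M_X = 71.6 − 0.882353 × 74.8 = 5.60

5.60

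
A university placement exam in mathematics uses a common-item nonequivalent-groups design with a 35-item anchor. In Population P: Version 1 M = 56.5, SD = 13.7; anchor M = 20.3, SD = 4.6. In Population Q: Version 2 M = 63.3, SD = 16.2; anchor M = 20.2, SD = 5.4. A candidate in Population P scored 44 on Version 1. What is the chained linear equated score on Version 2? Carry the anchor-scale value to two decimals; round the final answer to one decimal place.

Version 1 → anchor (Population P): v = (4.6/13.7)(44 − 56.5) + 20.3 = 16.10
anchor → Version 2 (Population Q): y = (16.2/5.4)(16.10 − 20.2) + 63.3 = 51.0

51.0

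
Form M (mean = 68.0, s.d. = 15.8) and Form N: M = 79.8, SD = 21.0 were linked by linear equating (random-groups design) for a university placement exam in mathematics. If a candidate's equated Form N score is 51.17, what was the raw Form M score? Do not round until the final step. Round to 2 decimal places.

46.46

Invert y = (SD_Y/SD_X)(x − M_X) + M_Y:
x = (SD_X/SD_Y)(y − M_Y) + M_X = (15.8/21.0)(51.17 − 79.8) + 68.0
x = 0.752381 × -28.630 + 68.0 = 46.46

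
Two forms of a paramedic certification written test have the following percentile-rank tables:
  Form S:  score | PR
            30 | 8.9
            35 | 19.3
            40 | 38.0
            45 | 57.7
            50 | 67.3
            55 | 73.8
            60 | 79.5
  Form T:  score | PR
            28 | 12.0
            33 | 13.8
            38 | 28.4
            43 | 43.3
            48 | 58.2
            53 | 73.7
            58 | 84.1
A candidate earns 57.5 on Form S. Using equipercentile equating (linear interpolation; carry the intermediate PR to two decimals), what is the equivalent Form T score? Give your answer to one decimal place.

PR of 57.5 on Form S: 73.8 + (57.5 − 55)/(60 − 55) × (79.5 − 73.8) = 76.65
On Form T, PR 76.65 falls between score 53 (PR 73.7) and 58 (PR 84.1).
Interpolate: 53 + (76.65 − 73.7)/(84.1 − 73.7) × (58 − 53) = 54.4

54.4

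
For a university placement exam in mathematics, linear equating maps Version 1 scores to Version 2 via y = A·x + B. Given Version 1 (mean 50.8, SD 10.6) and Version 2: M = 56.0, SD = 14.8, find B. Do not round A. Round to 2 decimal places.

A = SD_Y / SD_X = 14.8 / 10.6 = 1.396226
B = M_Y − A·M_X = 56.0 − 1.396226 × 50.8 = -14.93

-14.93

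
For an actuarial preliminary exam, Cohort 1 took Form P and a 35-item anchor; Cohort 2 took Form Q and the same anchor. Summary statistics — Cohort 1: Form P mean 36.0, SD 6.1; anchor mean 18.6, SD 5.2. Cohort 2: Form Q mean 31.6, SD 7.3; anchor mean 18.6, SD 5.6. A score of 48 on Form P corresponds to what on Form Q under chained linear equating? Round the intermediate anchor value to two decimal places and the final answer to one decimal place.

Form P → anchor (Cohort 1): v = (5.2/6.1)(48 − 36.0) + 18.6 = 28.83
anchor → Form Q (Cohort 2): y = (7.3/5.6)(28.83 − 18.6) + 31.6 = 44.9

44.9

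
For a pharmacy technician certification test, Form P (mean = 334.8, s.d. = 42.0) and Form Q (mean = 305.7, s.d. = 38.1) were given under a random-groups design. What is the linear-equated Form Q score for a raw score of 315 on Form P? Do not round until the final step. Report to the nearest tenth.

287.7

Linear equating: y = (SD_Y/SD_X)(x − M_X) + M_Y
y = (38.1/42.0)(315 − 334.8) + 305.7
y = 0.907143 × -19.8 + 305.7 = -17.9614 + 305.7 = 287.7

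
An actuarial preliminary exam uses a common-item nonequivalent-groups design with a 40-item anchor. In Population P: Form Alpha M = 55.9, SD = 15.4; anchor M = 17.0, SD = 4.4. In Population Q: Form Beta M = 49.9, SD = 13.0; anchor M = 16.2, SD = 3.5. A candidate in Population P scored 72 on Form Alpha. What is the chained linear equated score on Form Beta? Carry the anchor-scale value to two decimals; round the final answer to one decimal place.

Form Alpha → anchor (Population P): v = (4.4/15.4)(72 − 55.9) + 17.0 = 21.60
anchor → Form Beta (Population Q): y = (13.0/3.5)(21.60 − 16.2) + 49.9 = 70.0

70.0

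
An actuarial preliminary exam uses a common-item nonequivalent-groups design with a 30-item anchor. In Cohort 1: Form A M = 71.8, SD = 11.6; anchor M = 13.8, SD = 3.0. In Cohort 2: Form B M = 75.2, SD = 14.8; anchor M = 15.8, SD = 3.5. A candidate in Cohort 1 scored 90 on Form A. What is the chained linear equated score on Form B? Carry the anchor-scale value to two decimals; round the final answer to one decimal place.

Form A → anchor (Cohort 1): v = (3.0/11.6)(90 − 71.8) + 13.8 = 18.51
anchor → Form B (Cohort 2): y = (14.8/3.5)(18.51 − 15.8) + 75.2 = 86.7

86.7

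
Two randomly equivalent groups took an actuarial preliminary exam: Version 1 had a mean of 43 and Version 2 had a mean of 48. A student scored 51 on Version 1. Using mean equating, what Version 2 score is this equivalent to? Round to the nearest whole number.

Mean equating: y = x + (M_Y − M_X) = 51 + (48 − 43) = 56

56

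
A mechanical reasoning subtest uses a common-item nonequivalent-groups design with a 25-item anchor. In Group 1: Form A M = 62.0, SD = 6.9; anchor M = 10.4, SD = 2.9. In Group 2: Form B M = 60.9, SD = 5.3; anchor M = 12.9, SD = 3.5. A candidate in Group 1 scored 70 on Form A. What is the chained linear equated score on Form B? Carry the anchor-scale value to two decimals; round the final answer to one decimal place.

Form A → anchor (Group 1): v = (2.9/6.9)(70 − 62.0) + 10.4 = 13.76
anchor → Form B (Group 2): y = (5.3/3.5)(13.76 − 12.9) + 60.9 = 62.2

62.2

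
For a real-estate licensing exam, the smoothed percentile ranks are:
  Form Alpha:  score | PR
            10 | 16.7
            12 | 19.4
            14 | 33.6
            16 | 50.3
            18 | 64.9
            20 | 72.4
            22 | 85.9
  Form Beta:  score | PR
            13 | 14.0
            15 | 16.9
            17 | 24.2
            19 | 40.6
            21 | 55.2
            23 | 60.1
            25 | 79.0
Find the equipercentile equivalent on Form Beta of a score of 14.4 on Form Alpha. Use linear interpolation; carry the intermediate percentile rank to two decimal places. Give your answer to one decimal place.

18.6

PR of 14.4 on Form Alpha: 33.6 + (14.4 − 14)/(16 − 14) × (50.3 − 33.6) = 36.94
On Form Beta, PR 36.94 falls between score 17 (PR 24.2) and 19 (PR 40.6).
Interpolate: 17 + (36.94 − 24.2)/(40.6 − 24.2) × (19 − 17) = 18.6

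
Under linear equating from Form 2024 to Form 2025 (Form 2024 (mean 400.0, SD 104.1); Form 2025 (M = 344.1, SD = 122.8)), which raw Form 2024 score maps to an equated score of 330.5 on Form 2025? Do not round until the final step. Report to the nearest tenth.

Invert y = (SD_Y/SD_X)(x − M_X) + M_Y:
x = (SD_X/SD_Y)(y − M_Y) + M_X = (104.1/122.8)(330.5 − 344.1) + 400.0
x = 0.847720 × -13.600 + 400.0 = 388.5

388.5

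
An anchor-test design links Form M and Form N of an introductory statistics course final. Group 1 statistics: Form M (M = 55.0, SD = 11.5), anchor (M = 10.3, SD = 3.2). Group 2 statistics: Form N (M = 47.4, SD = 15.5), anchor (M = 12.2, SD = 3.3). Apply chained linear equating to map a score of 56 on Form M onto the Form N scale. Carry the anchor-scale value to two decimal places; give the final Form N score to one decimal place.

Form M → anchor (Group 1): v = (3.2/11.5)(56 − 55.0) + 10.3 = 10.58
anchor → Form N (Group 2): y = (15.5/3.3)(10.58 − 12.2) + 47.4 = 39.8

39.8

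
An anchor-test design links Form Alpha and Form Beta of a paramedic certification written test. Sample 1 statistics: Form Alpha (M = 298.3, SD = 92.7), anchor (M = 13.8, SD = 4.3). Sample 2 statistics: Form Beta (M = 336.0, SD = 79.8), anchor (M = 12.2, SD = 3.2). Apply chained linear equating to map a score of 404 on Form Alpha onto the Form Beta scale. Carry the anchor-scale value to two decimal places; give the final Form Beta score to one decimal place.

498.1

Form Alpha → anchor (Sample 1): v = (4.3/92.7)(404 − 298.3) + 13.8 = 18.70
anchor → Form Beta (Sample 2): y = (79.8/3.2)(18.70 − 12.2) + 336.0 = 498.1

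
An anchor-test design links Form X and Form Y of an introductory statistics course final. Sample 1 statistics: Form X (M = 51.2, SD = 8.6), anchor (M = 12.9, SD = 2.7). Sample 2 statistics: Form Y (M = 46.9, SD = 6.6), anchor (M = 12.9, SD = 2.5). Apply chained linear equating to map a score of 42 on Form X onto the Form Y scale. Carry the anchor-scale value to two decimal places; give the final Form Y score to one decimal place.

Form X → anchor (Sample 1): v = (2.7/8.6)(42 − 51.2) + 12.9 = 10.01
anchor → Form Y (Sample 2): y = (6.6/2.5)(10.01 − 12.9) + 46.9 = 39.3

39.3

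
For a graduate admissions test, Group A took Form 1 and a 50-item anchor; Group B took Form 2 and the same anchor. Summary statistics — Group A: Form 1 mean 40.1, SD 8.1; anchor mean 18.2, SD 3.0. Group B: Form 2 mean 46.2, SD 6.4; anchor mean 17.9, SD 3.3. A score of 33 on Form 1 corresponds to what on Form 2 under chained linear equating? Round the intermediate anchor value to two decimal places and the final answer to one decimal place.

41.7

Form 1 → anchor (Group A): v = (3.0/8.1)(33 − 40.1) + 18.2 = 15.57
anchor → Form 2 (Group B): y = (6.4/3.3)(15.57 − 17.9) + 46.2 = 41.7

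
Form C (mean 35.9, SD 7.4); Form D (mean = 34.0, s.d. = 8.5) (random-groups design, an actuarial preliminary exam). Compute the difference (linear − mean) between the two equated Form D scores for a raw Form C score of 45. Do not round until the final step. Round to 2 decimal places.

1.35

Mean-equated: 45 + (34.0 − 35.9) = 43.10
Linear-equated: (8.5/7.4)(45 − 35.9) + 34.0 = 44.453
Difference = 44.453 − 43.10 = 1.35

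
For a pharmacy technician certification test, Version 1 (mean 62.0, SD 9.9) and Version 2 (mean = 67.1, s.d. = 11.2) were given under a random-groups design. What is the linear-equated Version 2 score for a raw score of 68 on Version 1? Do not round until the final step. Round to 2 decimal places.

Linear equating: y = (SD_Y/SD_X)(x − M_X) + M_Y
y = (11.2/9.9)(68 − 62.0) + 67.1
y = 1.131313 × 6.0 + 67.1 = 6.7879 + 67.1 = 73.89

73.89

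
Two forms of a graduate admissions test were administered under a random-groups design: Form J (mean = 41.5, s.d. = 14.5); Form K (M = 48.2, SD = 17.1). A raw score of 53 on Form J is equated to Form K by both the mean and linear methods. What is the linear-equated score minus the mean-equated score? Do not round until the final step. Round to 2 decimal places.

Mean-equated: 53 + (48.2 − 41.5) = 59.70
Linear-equated: (17.1/14.5)(53 − 41.5) + 48.2 = 61.762
Difference = 61.762 − 59.70 = 2.06

2.06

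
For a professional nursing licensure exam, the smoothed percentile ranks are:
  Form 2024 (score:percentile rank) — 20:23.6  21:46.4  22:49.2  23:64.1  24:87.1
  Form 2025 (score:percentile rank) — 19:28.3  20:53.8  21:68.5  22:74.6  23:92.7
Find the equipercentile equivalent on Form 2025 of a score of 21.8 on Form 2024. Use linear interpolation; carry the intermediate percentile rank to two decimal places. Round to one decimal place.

PR of 21.8 on Form 2024: 46.4 + (21.8 − 21)/(22 − 21) × (49.2 − 46.4) = 48.64
On Form 2025, PR 48.64 falls between score 19 (PR 28.3) and 20 (PR 53.8).
Interpolate: 19 + (48.64 − 28.3)/(53.8 − 28.3) × (20 − 19) = 19.8

19.8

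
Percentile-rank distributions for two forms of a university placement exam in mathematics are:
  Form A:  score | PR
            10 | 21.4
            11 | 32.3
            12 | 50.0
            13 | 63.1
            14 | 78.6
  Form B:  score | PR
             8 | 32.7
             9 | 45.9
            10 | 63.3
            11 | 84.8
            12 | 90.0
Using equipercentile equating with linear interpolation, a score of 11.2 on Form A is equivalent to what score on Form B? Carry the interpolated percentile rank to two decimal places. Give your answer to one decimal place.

PR of 11.2 on Form A: 32.3 + (11.2 − 11)/(12 − 11) × (50.0 − 32.3) = 35.84
On Form B, PR 35.84 falls between score 8 (PR 32.7) and 9 (PR 45.9).
Interpolate: 8 + (35.84 − 32.7)/(45.9 − 32.7) × (9 − 8) = 8.2

8.2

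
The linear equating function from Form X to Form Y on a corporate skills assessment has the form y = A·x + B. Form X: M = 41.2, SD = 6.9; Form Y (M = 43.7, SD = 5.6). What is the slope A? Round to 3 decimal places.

0.812

A = SD_Y / SD_X = 5.6 / 6.9 = 0.812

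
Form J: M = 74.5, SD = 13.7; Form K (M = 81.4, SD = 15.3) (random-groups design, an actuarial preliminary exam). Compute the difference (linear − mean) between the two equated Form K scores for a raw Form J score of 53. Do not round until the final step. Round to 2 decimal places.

Mean-equated: 53 + (81.4 − 74.5) = 59.90
Linear-equated: (15.3/13.7)(53 − 74.5) + 81.4 = 57.389
Difference = 57.389 − 59.90 = -2.51

-2.51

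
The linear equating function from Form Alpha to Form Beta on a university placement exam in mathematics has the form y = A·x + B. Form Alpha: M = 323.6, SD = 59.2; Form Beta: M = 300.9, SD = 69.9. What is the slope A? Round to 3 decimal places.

A = SD_Y / SD_X = 69.9 / 59.2 = 1.181

1.181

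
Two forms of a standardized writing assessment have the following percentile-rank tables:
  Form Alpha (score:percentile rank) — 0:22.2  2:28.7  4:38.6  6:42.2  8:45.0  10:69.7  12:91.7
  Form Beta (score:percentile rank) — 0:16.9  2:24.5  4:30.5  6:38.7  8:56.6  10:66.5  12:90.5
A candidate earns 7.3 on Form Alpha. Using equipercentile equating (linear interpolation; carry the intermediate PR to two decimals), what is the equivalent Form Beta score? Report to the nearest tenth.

6.6

PR of 7.3 on Form Alpha: 42.2 + (7.3 − 6)/(8 − 6) × (45.0 − 42.2) = 44.02
On Form Beta, PR 44.02 falls between score 6 (PR 38.7) and 8 (PR 56.6).
Interpolate: 6 + (44.02 − 38.7)/(56.6 − 38.7) × (8 − 6) = 6.6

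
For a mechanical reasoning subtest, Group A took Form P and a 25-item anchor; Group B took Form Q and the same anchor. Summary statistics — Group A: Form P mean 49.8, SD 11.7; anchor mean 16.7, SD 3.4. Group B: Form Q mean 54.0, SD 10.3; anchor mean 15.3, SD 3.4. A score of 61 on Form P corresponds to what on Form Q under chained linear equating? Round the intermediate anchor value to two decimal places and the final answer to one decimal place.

68.1

Form P → anchor (Group A): v = (3.4/11.7)(61 − 49.8) + 16.7 = 19.95
anchor → Form Q (Group B): y = (10.3/3.4)(19.95 − 15.3) + 54.0 = 68.1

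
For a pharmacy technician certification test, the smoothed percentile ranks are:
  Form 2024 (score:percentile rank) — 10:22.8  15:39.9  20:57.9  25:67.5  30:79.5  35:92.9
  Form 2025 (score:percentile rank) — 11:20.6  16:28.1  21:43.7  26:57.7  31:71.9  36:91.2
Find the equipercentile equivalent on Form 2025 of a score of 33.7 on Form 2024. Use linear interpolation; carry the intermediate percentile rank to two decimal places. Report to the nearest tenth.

35.5

PR of 33.7 on Form 2024: 79.5 + (33.7 − 30)/(35 − 30) × (92.9 − 79.5) = 89.42
On Form 2025, PR 89.42 falls between score 31 (PR 71.9) and 36 (PR 91.2).
Interpolate: 31 + (89.42 − 71.9)/(91.2 − 71.9) × (36 − 31) = 35.5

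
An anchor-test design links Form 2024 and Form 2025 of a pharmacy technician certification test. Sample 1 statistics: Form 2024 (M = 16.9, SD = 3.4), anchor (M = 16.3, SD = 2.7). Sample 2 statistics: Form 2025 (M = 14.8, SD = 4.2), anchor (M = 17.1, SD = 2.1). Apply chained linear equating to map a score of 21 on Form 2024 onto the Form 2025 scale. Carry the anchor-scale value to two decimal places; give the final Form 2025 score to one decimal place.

19.7

Form 2024 → anchor (Sample 1): v = (2.7/3.4)(21 − 16.9) + 16.3 = 19.56
anchor → Form 2025 (Sample 2): y = (4.2/2.1)(19.56 − 17.1) + 14.8 = 19.7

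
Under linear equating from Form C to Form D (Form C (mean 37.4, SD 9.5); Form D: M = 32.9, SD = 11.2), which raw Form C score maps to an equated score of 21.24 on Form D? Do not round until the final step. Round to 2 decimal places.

Invert y = (SD_Y/SD_X)(x − M_X) + M_Y:
x = (SD_X/SD_Y)(y − M_Y) + M_X = (9.5/11.2)(21.24 − 32.9) + 37.4
x = 0.848214 × -11.660 + 37.4 = 27.51

27.51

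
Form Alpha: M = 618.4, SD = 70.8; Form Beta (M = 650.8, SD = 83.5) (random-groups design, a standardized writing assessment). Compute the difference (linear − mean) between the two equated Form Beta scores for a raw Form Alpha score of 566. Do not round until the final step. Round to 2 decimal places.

-9.40

Mean-equated: 566 + (650.8 − 618.4) = 598.40
Linear-equated: (83.5/70.8)(566 − 618.4) + 650.8 = 589.001
Difference = 589.001 − 598.40 = -9.40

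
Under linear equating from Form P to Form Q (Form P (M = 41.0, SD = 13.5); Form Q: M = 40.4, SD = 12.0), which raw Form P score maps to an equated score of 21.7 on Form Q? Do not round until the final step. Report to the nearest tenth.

20.0

Invert y = (SD_Y/SD_X)(x − M_X) + M_Y:
x = (SD_X/SD_Y)(y − M_Y) + M_X = (13.5/12.0)(21.7 − 40.4) + 41.0
x = 1.125000 × -18.700 + 41.0 = 20.0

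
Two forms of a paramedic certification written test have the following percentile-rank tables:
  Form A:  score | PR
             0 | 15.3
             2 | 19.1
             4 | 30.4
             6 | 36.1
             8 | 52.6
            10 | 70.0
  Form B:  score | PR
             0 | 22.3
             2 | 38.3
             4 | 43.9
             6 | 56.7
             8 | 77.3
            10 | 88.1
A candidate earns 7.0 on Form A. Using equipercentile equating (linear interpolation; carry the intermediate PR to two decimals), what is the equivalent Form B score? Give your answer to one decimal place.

PR of 7.0 on Form A: 36.1 + (7.0 − 6)/(8 − 6) × (52.6 − 36.1) = 44.35
On Form B, PR 44.35 falls between score 4 (PR 43.9) and 6 (PR 56.7).
Interpolate: 4 + (44.35 − 43.9)/(56.7 − 43.9) × (6 − 4) = 4.1

4.1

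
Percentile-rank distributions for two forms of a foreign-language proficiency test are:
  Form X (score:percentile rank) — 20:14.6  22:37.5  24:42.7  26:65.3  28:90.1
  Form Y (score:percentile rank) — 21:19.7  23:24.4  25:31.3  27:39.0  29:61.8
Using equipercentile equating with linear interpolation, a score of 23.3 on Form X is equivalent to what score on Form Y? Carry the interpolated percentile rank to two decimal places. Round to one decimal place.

PR of 23.3 on Form X: 37.5 + (23.3 − 22)/(24 − 22) × (42.7 − 37.5) = 40.88
On Form Y, PR 40.88 falls between score 27 (PR 39.0) and 29 (PR 61.8).
Interpolate: 27 + (40.88 − 39.0)/(61.8 − 39.0) × (29 − 27) = 27.2

27.2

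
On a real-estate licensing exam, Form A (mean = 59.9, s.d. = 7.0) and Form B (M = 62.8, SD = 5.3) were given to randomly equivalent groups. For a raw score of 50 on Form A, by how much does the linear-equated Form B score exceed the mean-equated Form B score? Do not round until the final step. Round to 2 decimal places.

Mean-equated: 50 + (62.8 − 59.9) = 52.90
Linear-equated: (5.3/7.0)(50 − 59.9) + 62.8 = 55.304
Difference = 55.304 − 52.90 = 2.40

2.40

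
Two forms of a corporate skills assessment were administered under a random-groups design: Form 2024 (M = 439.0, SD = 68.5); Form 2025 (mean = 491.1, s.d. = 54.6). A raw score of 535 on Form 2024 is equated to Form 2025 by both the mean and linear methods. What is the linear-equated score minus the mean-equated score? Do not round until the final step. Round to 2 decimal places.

Mean-equated: 535 + (491.1 − 439.0) = 587.10
Linear-equated: (54.6/68.5)(535 − 439.0) + 491.1 = 567.620
Difference = 567.620 − 587.10 = -19.48

-19.48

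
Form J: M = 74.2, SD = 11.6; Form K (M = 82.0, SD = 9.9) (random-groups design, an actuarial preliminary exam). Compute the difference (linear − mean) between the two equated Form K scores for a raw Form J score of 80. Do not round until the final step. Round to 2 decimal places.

-0.85

Mean-equated: 80 + (82.0 − 74.2) = 87.80
Linear-equated: (9.9/11.6)(80 − 74.2) + 82.0 = 86.950
Difference = 86.950 − 87.80 = -0.85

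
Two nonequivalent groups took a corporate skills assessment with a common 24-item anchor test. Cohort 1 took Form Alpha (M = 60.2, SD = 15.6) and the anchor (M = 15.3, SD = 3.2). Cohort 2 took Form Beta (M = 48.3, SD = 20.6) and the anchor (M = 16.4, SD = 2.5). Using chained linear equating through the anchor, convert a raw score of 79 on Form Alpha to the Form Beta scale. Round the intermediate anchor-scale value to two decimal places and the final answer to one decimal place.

Form Alpha → anchor (Cohort 1): v = (3.2/15.6)(79 − 60.2) + 15.3 = 19.16
anchor → Form Beta (Cohort 2): y = (20.6/2.5)(19.16 − 16.4) + 48.3 = 71.0

71.0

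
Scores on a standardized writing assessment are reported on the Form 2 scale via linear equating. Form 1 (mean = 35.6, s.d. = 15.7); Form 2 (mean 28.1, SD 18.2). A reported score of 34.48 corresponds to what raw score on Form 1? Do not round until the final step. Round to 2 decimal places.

41.10

Invert y = (SD_Y/SD_X)(x − M_X) + M_Y:
x = (SD_X/SD_Y)(y − M_Y) + M_X = (15.7/18.2)(34.48 − 28.1) + 35.6
x = 0.862637 × 6.380 + 35.6 = 41.10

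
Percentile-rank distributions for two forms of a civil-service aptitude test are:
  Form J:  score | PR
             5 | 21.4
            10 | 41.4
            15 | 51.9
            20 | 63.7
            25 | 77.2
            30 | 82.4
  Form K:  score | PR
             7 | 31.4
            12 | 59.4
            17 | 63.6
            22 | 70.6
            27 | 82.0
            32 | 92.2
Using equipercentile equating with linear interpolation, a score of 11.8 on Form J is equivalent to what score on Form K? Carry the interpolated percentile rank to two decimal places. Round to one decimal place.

PR of 11.8 on Form J: 41.4 + (11.8 − 10)/(15 − 10) × (51.9 − 41.4) = 45.18
On Form K, PR 45.18 falls between score 7 (PR 31.4) and 12 (PR 59.4).
Interpolate: 7 + (45.18 − 31.4)/(59.4 − 31.4) × (12 − 7) = 9.5

9.5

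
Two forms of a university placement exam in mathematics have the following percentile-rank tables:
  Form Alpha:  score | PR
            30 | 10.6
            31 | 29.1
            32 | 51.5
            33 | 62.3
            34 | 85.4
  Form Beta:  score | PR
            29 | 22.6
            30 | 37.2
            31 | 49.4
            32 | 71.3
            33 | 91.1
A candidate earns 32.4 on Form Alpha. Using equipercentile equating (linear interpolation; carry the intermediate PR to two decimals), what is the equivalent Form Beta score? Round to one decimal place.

PR of 32.4 on Form Alpha: 51.5 + (32.4 − 32)/(33 − 32) × (62.3 − 51.5) = 55.82
On Form Beta, PR 55.82 falls between score 31 (PR 49.4) and 32 (PR 71.3).
Interpolate: 31 + (55.82 − 49.4)/(71.3 − 49.4) × (32 − 31) = 31.3

31.3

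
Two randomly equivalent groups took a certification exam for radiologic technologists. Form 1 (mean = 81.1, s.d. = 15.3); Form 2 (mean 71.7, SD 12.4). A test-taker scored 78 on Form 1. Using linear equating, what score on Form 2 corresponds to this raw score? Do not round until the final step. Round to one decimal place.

69.2

Linear equating: y = (SD_Y/SD_X)(x − M_X) + M_Y
y = (12.4/15.3)(78 − 81.1) + 71.7
y = 0.810458 × -3.1 + 71.7 = -2.5124 + 71.7 = 69.2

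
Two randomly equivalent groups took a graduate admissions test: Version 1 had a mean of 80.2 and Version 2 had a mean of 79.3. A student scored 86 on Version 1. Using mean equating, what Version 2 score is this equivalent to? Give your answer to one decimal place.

85.1

Mean equating: y = x + (M_Y − M_X) = 86 + (79.3 − 80.2) = 85.1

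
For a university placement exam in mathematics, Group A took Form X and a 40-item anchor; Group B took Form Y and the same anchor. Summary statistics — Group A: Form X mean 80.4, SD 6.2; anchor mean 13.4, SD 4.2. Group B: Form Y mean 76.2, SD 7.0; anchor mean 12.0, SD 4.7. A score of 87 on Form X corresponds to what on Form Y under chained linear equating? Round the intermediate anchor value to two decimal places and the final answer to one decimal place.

Form X → anchor (Group A): v = (4.2/6.2)(87 − 80.4) + 13.4 = 17.87
anchor → Form Y (Group B): y = (7.0/4.7)(17.87 − 12.0) + 76.2 = 84.9

84.9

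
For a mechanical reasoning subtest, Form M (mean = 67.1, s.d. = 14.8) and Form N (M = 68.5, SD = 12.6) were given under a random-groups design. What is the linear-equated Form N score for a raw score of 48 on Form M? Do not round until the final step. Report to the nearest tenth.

Linear equating: y = (SD_Y/SD_X)(x − M_X) + M_Y
y = (12.6/14.8)(48 − 67.1) + 68.5
y = 0.851351 × -19.1 + 68.5 = -16.2608 + 68.5 = 52.2

52.2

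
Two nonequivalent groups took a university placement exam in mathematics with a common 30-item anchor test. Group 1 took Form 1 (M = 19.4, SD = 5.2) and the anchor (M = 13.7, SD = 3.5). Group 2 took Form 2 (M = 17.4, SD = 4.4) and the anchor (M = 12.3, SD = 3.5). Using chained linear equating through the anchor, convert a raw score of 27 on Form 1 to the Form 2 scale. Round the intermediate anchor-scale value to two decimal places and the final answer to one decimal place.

25.6

Form 1 → anchor (Group 1): v = (3.5/5.2)(27 − 19.4) + 13.7 = 18.82
anchor → Form 2 (Group 2): y = (4.4/3.5)(18.82 − 12.3) + 17.4 = 25.6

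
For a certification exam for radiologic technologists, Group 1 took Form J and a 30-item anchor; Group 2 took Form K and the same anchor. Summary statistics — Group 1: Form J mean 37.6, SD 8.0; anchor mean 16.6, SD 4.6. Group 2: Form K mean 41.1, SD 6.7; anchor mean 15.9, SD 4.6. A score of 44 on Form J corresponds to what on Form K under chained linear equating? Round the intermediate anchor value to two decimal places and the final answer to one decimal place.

Form J → anchor (Group 1): v = (4.6/8.0)(44 − 37.6) + 16.6 = 20.28
anchor → Form K (Group 2): y = (6.7/4.6)(20.28 − 15.9) + 41.1 = 47.5

47.5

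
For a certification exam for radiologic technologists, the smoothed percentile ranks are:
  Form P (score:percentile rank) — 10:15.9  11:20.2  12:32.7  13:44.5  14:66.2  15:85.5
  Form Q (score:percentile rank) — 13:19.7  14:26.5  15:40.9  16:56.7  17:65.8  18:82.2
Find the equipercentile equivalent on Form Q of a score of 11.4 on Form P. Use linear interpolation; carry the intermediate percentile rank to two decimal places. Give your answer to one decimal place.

PR of 11.4 on Form P: 20.2 + (11.4 − 11)/(12 − 11) × (32.7 − 20.2) = 25.20
On Form Q, PR 25.20 falls between score 13 (PR 19.7) and 14 (PR 26.5).
Interpolate: 13 + (25.20 − 19.7)/(26.5 − 19.7) × (14 − 13) = 13.8

13.8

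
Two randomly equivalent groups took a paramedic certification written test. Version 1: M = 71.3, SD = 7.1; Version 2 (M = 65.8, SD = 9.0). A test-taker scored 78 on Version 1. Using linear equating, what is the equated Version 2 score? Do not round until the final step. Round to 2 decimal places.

74.29

Linear equating: y = (SD_Y/SD_X)(x − M_X) + M_Y
y = (9.0/7.1)(78 − 71.3) + 65.8
y = 1.267606 × 6.7 + 65.8 = 8.4930 + 65.8 = 74.29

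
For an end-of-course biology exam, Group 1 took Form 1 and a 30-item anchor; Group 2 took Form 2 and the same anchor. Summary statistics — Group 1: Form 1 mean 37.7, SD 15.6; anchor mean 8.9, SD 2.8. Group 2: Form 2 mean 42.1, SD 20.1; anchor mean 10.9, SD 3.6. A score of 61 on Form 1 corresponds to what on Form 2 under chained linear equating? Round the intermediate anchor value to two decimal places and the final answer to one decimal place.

Form 1 → anchor (Group 1): v = (2.8/15.6)(61 − 37.7) + 8.9 = 13.08
anchor → Form 2 (Group 2): y = (20.1/3.6)(13.08 − 10.9) + 42.1 = 54.3

54.3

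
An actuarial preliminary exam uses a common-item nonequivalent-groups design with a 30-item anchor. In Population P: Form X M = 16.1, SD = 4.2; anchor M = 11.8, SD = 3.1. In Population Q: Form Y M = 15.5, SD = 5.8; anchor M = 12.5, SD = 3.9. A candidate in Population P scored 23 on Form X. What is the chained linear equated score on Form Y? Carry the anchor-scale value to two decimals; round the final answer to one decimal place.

Form X → anchor (Population P): v = (3.1/4.2)(23 − 16.1) + 11.8 = 16.89
anchor → Form Y (Population Q): y = (5.8/3.9)(16.89 − 12.5) + 15.5 = 22.0

22.0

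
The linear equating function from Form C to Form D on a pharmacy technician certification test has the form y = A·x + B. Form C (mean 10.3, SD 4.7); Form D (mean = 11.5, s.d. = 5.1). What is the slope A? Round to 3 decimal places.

A = SD_Y / SD_X = 5.1 / 4.7 = 1.085

1.085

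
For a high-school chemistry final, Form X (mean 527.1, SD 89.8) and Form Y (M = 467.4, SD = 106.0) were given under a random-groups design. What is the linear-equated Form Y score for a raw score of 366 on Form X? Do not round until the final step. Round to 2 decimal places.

Linear equating: y = (SD_Y/SD_X)(x − M_X) + M_Y
y = (106.0/89.8)(366 − 527.1) + 467.4
y = 1.180401 × -161.1 + 467.4 = -190.1626 + 467.4 = 277.24

277.24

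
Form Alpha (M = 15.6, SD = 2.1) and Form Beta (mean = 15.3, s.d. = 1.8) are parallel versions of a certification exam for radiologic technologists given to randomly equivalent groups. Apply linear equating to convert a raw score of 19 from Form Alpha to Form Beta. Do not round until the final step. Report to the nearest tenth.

Linear equating: y = (SD_Y/SD_X)(x − M_X) + M_Y
y = (1.8/2.1)(19 − 15.6) + 15.3
y = 0.857143 × 3.4 + 15.3 = 2.9143 + 15.3 = 18.2

18.2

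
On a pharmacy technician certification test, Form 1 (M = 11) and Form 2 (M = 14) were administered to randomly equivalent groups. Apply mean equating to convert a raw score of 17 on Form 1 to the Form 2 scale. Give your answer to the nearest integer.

20

Mean equating: y = x + (M_Y − M_X) = 17 + (14 − 11) = 20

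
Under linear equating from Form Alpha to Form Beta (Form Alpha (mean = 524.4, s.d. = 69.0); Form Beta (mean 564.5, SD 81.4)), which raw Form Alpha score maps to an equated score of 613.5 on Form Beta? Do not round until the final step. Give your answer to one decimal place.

565.9

Invert y = (SD_Y/SD_X)(x − M_X) + M_Y:
x = (SD_X/SD_Y)(y − M_Y) + M_X = (69.0/81.4)(613.5 − 564.5) + 524.4
x = 0.847666 × 49.000 + 524.4 = 565.9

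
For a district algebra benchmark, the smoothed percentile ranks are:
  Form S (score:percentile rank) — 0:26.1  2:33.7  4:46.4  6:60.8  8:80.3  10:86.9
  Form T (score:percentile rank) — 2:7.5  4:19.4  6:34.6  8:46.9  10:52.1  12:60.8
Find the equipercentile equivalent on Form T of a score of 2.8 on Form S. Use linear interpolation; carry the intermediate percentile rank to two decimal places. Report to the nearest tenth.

6.7

PR of 2.8 on Form S: 33.7 + (2.8 − 2)/(4 − 2) × (46.4 − 33.7) = 38.78
On Form T, PR 38.78 falls between score 6 (PR 34.6) and 8 (PR 46.9).
Interpolate: 6 + (38.78 − 34.6)/(46.9 − 34.6) × (8 − 6) = 6.7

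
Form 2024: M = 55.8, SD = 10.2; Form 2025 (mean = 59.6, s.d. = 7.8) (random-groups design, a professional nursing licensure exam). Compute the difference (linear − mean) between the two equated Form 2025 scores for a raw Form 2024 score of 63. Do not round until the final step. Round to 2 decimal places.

Mean-equated: 63 + (59.6 − 55.8) = 66.80
Linear-equated: (7.8/10.2)(63 − 55.8) + 59.6 = 65.106
Difference = 65.106 − 66.80 = -1.69

-1.69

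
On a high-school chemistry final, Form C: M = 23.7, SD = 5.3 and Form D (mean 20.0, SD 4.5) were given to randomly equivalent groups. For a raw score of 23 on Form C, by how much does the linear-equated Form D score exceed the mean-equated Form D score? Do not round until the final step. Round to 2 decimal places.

Mean-equated: 23 + (20.0 − 23.7) = 19.30
Linear-equated: (4.5/5.3)(23 − 23.7) + 20.0 = 19.406
Difference = 19.406 − 19.30 = 0.11

0.11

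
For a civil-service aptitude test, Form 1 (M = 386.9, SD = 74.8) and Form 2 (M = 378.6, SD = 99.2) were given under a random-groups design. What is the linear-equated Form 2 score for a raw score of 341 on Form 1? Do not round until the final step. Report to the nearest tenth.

Linear equating: y = (SD_Y/SD_X)(x − M_X) + M_Y
y = (99.2/74.8)(341 − 386.9) + 378.6
y = 1.326203 × -45.9 + 378.6 = -60.8727 + 378.6 = 317.7

317.7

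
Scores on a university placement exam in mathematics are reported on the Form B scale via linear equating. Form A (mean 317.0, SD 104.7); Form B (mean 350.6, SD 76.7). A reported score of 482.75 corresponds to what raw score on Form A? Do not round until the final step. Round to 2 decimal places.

Invert y = (SD_Y/SD_X)(x − M_X) + M_Y:
x = (SD_X/SD_Y)(y − M_Y) + M_X = (104.7/76.7)(482.75 − 350.6) + 317.0
x = 1.365059 × 132.150 + 317.0 = 497.39

497.39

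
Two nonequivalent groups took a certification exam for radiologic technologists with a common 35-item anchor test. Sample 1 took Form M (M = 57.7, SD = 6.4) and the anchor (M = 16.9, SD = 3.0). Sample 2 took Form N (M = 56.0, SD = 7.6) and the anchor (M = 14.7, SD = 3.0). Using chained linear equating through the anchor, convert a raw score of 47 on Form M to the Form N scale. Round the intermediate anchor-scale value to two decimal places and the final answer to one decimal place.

48.9

Form M → anchor (Sample 1): v = (3.0/6.4)(47 − 57.7) + 16.9 = 11.88
anchor → Form N (Sample 2): y = (7.6/3.0)(11.88 − 14.7) + 56.0 = 48.9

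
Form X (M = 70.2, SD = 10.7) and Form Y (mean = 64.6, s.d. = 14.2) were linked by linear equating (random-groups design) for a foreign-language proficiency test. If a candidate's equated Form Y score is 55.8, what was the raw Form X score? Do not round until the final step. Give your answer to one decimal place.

63.6

Invert y = (SD_Y/SD_X)(x − M_X) + M_Y:
x = (SD_X/SD_Y)(y − M_Y) + M_X = (10.7/14.2)(55.8 − 64.6) + 70.2
x = 0.753521 × -8.800 + 70.2 = 63.6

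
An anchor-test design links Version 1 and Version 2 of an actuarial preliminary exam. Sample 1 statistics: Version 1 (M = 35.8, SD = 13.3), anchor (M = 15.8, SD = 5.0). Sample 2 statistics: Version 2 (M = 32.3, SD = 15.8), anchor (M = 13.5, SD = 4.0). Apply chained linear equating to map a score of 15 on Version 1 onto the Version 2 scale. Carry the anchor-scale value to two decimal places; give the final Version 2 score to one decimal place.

Version 1 → anchor (Sample 1): v = (5.0/13.3)(15 − 35.8) + 15.8 = 7.98
anchor → Version 2 (Sample 2): y = (15.8/4.0)(7.98 − 13.5) + 32.3 = 10.5

10.5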